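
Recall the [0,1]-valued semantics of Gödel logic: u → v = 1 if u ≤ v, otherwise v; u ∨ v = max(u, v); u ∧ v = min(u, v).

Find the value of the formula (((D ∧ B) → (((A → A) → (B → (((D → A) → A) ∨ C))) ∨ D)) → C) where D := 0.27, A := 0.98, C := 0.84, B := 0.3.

0.84

(D ∧ B) = min(0.27, 0.3) = 0.27
(A → A): 0.98 ≤ 0.98, so result = 1
(D → A): 0.27 ≤ 0.98, so result = 1
((D → A) → A): 1 > 0.98, so result = 0.98
(((D → A) → A) ∨ C) = max(0.98, 0.84) = 0.98
(B → (((D → A) → A) ∨ C)): 0.3 ≤ 0.98, so result = 1
((A → A) → (B → (((D → A) → A) ∨ C))): 1 ≤ 1, so result = 1
(((A → A) → (B → (((D → A) → A) ∨ C))) ∨ D) = max(1, 0.27) = 1
((D ∧ B) → (((A → A) → (B → (((D → A) → A) ∨ C))) ∨ D)): 0.27 ≤ 1, so result = 1
(((D ∧ B) → (((A → A) → (B → (((D → A) → A) ∨ C))) ∨ D)) → C): 1 > 0.84, so result = 0.84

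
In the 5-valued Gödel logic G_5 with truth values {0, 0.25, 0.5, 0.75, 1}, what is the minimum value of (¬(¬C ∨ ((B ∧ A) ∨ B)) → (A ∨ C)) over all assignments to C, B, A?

The minimum is attained at C = 0.25, B = 0, A = 0:
  ¬C: Gödel ¬ of 0.25 = 0 (operand ≠ 0)
  (B ∧ A) = min(0, 0) = 0
  ((B ∧ A) ∨ B) = max(0, 0) = 0
  (¬C ∨ ((B ∧ A) ∨ B)) = max(0, 0) = 0
  ¬(¬C ∨ ((B ∧ A) ∨ B)): Gödel ¬ of 0 = 1 (operand is 0)
  (A ∨ C) = max(0, 0.25) = 0.25
  (¬(¬C ∨ ((B ∧ A) ∨ B)) → (A ∨ C)): 1 > 0.25, so result = 0.25
Checking all 125 assignments confirms none give a value below 0.25.

0.25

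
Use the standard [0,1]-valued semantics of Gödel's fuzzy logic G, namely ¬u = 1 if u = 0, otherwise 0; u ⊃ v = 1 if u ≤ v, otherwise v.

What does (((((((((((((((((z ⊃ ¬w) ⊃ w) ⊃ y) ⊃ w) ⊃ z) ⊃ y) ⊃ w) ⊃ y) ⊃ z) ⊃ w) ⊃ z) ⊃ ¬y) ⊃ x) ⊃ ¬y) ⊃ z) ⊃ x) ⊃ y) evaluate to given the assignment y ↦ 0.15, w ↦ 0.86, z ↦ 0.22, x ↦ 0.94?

¬w: Gödel ¬ of 0.86 = 0 (operand ≠ 0)
(z ⊃ ¬w): 0.22 > 0, so result = 0
((z ⊃ ¬w) ⊃ w): 0 ≤ 0.86, so result = 1
(((z ⊃ ¬w) ⊃ w) ⊃ y): 1 > 0.15, so result = 0.15
((((z ⊃ ¬w) ⊃ w) ⊃ y) ⊃ w): 0.15 ≤ 0.86, so result = 1
(((((z ⊃ ¬w) ⊃ w) ⊃ y) ⊃ w) ⊃ z): 1 > 0.22, so result = 0.22
((((((z ⊃ ¬w) ⊃ w) ⊃ y) ⊃ w) ⊃ z) ⊃ y): 0.22 > 0.15, so result = 0.15
(((((((z ⊃ ¬w) ⊃ w) ⊃ y) ⊃ w) ⊃ z) ⊃ y) ⊃ w): 0.15 ≤ 0.86, so result = 1
((((((((z ⊃ ¬w) ⊃ w) ⊃ y) ⊃ w) ⊃ z) ⊃ y) ⊃ w) ⊃ y): 1 > 0.15, so result = 0.15
(((((((((z ⊃ ¬w) ⊃ w) ⊃ y) ⊃ w) ⊃ z) ⊃ y) ⊃ w) ⊃ y) ⊃ z): 0.15 ≤ 0.22, so result = 1
((((((((((z ⊃ ¬w) ⊃ w) ⊃ y) ⊃ w) ⊃ z) ⊃ y) ⊃ w) ⊃ y) ⊃ z) ⊃ w): 1 > 0.86, so result = 0.86
(((((((((((z ⊃ ¬w) ⊃ w) ⊃ y) ⊃ w) ⊃ z) ⊃ y) ⊃ w) ⊃ y) ⊃ z) ⊃ w) ⊃ z): 0.86 > 0.22, so result = 0.22
¬y: Gödel ¬ of 0.15 = 0 (operand ≠ 0)
((((((((((((z ⊃ ¬w) ⊃ w) ⊃ y) ⊃ w) ⊃ z) ⊃ y) ⊃ w) ⊃ y) ⊃ z) ⊃ w) ⊃ z) ⊃ ¬y): 0.22 > 0, so result = 0
(((((((((((((z ⊃ ¬w) ⊃ w) ⊃ y) ⊃ w) ⊃ z) ⊃ y) ⊃ w) ⊃ y) ⊃ z) ⊃ w) ⊃ z) ⊃ ¬y) ⊃ x): 0 ≤ 0.94, so result = 1
¬y: Gödel ¬ of 0.15 = 0 (operand ≠ 0)
((((((((((((((z ⊃ ¬w) ⊃ w) ⊃ y) ⊃ w) ⊃ z) ⊃ y) ⊃ w) ⊃ y) ⊃ z) ⊃ w) ⊃ z) ⊃ ¬y) ⊃ x) ⊃ ¬y): 1 > 0, so result = 0
(((((((((((((((z ⊃ ¬w) ⊃ w) ⊃ y) ⊃ w) ⊃ z) ⊃ y) ⊃ w) ⊃ y) ⊃ z) ⊃ w) ⊃ z) ⊃ ¬y) ⊃ x) ⊃ ¬y) ⊃ z): 0 ≤ 0.22, so result = 1
((((((((((((((((z ⊃ ¬w) ⊃ w) ⊃ y) ⊃ w) ⊃ z) ⊃ y) ⊃ w) ⊃ y) ⊃ z) ⊃ w) ⊃ z) ⊃ ¬y) ⊃ x) ⊃ ¬y) ⊃ z) ⊃ x): 1 > 0.94, so result = 0.94
(((((((((((((((((z ⊃ ¬w) ⊃ w) ⊃ y) ⊃ w) ⊃ z) ⊃ y) ⊃ w) ⊃ y) ⊃ z) ⊃ w) ⊃ z) ⊃ ¬y) ⊃ x) ⊃ ¬y) ⊃ z) ⊃ x) ⊃ y): 0.94 > 0.15, so result = 0.15

0.15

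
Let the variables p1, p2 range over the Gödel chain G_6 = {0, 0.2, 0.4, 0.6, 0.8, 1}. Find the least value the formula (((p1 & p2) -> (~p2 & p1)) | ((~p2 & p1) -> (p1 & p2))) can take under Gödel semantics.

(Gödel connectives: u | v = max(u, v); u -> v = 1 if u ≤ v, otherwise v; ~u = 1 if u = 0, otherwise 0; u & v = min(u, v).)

Every assignment gives 1. For instance at p1 = 0, p2 = 0:
  (p1 & p2) = min(0, 0) = 0
  ~p2: Gödel ¬ of 0 = 1 (operand is 0)
  (~p2 & p1) = min(1, 0) = 0
  ((p1 & p2) -> (~p2 & p1)): 0 ≤ 0, so result = 1
  ~p2: Gödel ¬ of 0 = 1 (operand is 0)
  (~p2 & p1) = min(1, 0) = 0
  (p1 & p2) = min(0, 0) = 0
  ((~p2 & p1) -> (p1 & p2)): 0 ≤ 0, so result = 1
  (((p1 & p2) -> (~p2 & p1)) | ((~p2 & p1) -> (p1 & p2))) = max(1, 1) = 1
All 36 assignments give value 1 — the formula is a G_6-tautology.

1.00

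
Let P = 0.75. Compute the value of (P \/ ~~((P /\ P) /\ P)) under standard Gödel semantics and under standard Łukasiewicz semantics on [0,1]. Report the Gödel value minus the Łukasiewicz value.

Gödel evaluation:
  (P /\ P) = min(0.75, 0.75) = 0.75
  ((P /\ P) /\ P) = min(0.75, 0.75) = 0.75
  ~((P /\ P) /\ P): Gödel ¬ of 0.75 = 0 (operand ≠ 0)
  ~~((P /\ P) /\ P): Gödel ¬ of 0 = 1 (operand is 0)
  (P \/ ~~((P /\ P) /\ P)) = max(0.75, 1) = 1
  Gödel value = 1
Łukasiewicz evaluation:
  (P /\ P) = min(0.75, 0.75) = 0.75
  ((P /\ P) /\ P) = min(0.75, 0.75) = 0.75
  ~((P /\ P) /\ P): Łukasiewicz ¬ gives 1 − 0.75 = 0.25
  ~~((P /\ P) /\ P): Łukasiewicz ¬ gives 1 − 0.25 = 0.75
  (P \/ ~~((P /\ P) /\ P)) = max(0.75, 0.75) = 0.75
  Łukasiewicz value = 0.75
Difference: 1 − 0.75 = 0.25

0.25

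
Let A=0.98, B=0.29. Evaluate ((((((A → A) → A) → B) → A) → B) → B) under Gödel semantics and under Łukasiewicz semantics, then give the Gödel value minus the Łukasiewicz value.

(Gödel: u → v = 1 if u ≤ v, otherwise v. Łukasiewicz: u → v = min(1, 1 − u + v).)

Gödel evaluation:
  (A → A): 0.98 ≤ 0.98, so result = 1
  ((A → A) → A): 1 > 0.98, so result = 0.98
  (((A → A) → A) → B): 0.98 > 0.29, so result = 0.29
  ((((A → A) → A) → B) → A): 0.29 ≤ 0.98, so result = 1
  (((((A → A) → A) → B) → A) → B): 1 > 0.29, so result = 0.29
  ((((((A → A) → A) → B) → A) → B) → B): 0.29 ≤ 0.29, so result = 1
  Gödel value = 1
Łukasiewicz evaluation:
  (A → A): min(1, 1 − 0.98 + 0.98) = 1
  ((A → A) → A): min(1, 1 − 1 + 0.98) = 0.98
  (((A → A) → A) → B): min(1, 1 − 0.98 + 0.29) = 0.31
  ((((A → A) → A) → B) → A): min(1, 1 − 0.31 + 0.98) = 1
  (((((A → A) → A) → B) → A) → B): min(1, 1 − 1 + 0.29) = 0.29
  ((((((A → A) → A) → B) → A) → B) → B): min(1, 1 − 0.29 + 0.29) = 1
  Łukasiewicz value = 1
Difference: 1 − 1 = 0.00

0.00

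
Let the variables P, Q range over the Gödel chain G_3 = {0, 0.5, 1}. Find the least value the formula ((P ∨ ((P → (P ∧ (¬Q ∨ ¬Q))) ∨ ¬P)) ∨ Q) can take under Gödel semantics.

0.50

The minimum is attained at P = 0.5, Q = 0.5:
  ¬Q: Gödel ¬ of 0.5 = 0 (operand ≠ 0)
  ¬Q: Gödel ¬ of 0.5 = 0 (operand ≠ 0)
  (¬Q ∨ ¬Q) = max(0, 0) = 0
  (P ∧ (¬Q ∨ ¬Q)) = min(0.5, 0) = 0
  (P → (P ∧ (¬Q ∨ ¬Q))): 0.5 > 0, so result = 0
  ¬P: Gödel ¬ of 0.5 = 0 (operand ≠ 0)
  ((P → (P ∧ (¬Q ∨ ¬Q))) ∨ ¬P) = max(0, 0) = 0
  (P ∨ ((P → (P ∧ (¬Q ∨ ¬Q))) ∨ ¬P)) = max(0.5, 0) = 0.5
  ((P ∨ ((P → (P ∧ (¬Q ∨ ¬Q))) ∨ ¬P)) ∨ Q) = max(0.5, 0.5) = 0.5
Checking all 9 assignments confirms none give a value below 0.50.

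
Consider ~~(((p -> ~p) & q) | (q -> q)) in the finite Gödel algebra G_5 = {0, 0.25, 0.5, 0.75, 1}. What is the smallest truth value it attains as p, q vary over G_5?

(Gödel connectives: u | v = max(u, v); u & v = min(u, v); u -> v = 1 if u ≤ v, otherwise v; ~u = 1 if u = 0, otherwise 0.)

Every assignment gives 1. For instance at p = 0, q = 0:
  ~p: Gödel ¬ of 0 = 1 (operand is 0)
  (p -> ~p): 0 ≤ 1, so result = 1
  ((p -> ~p) & q) = min(1, 0) = 0
  (q -> q): 0 ≤ 0, so result = 1
  (((p -> ~p) & q) | (q -> q)) = max(0, 1) = 1
  ~(((p -> ~p) & q) | (q -> q)): Gödel ¬ of 1 = 0 (operand ≠ 0)
  ~~(((p -> ~p) & q) | (q -> q)): Gödel ¬ of 0 = 1 (operand is 0)
All 25 assignments give value 1 — the formula is a G_5-tautology.

1.00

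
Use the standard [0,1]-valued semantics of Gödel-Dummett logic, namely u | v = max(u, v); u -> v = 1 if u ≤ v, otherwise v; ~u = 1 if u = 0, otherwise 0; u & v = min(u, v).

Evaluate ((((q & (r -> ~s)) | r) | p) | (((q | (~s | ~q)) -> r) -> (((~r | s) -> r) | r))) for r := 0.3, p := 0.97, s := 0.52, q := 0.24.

~s: Gödel ¬ of 0.52 = 0 (operand ≠ 0)
(r -> ~s): 0.3 > 0, so result = 0
(q & (r -> ~s)) = min(0.24, 0) = 0
((q & (r -> ~s)) | r) = max(0, 0.3) = 0.3
(((q & (r -> ~s)) | r) | p) = max(0.3, 0.97) = 0.97
~s: Gödel ¬ of 0.52 = 0 (operand ≠ 0)
~q: Gödel ¬ of 0.24 = 0 (operand ≠ 0)
(~s | ~q) = max(0, 0) = 0
(q | (~s | ~q)) = max(0.24, 0) = 0.24
((q | (~s | ~q)) -> r): 0.24 ≤ 0.3, so result = 1
~r: Gödel ¬ of 0.3 = 0 (operand ≠ 0)
(~r | s) = max(0, 0.52) = 0.52
((~r | s) -> r): 0.52 > 0.3, so result = 0.3
(((~r | s) -> r) | r) = max(0.3, 0.3) = 0.3
(((q | (~s | ~q)) -> r) -> (((~r | s) -> r) | r)): 1 > 0.3, so result = 0.3
((((q & (r -> ~s)) | r) | p) | (((q | (~s | ~q)) -> r) -> (((~r | s) -> r) | r))) = max(0.97, 0.3) = 0.97

0.97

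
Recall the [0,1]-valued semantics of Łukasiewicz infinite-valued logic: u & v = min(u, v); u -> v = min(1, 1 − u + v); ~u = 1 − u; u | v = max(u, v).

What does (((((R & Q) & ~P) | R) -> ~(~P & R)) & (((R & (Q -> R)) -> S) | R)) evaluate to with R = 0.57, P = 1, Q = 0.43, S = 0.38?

(R & Q) = min(0.57, 0.43) = 0.43
~P: Łukasiewicz ¬ gives 1 − 1 = 0
((R & Q) & ~P) = min(0.43, 0) = 0
(((R & Q) & ~P) | R) = max(0, 0.57) = 0.57
~P: Łukasiewicz ¬ gives 1 − 1 = 0
(~P & R) = min(0, 0.57) = 0
~(~P & R): Łukasiewicz ¬ gives 1 − 0 = 1
((((R & Q) & ~P) | R) -> ~(~P & R)): min(1, 1 − 0.57 + 1) = 1
(Q -> R): min(1, 1 − 0.43 + 0.57) = 1
(R & (Q -> R)) = min(0.57, 1) = 0.57
((R & (Q -> R)) -> S): min(1, 1 − 0.57 + 0.38) = 0.81
(((R & (Q -> R)) -> S) | R) = max(0.81, 0.57) = 0.81
(((((R & Q) & ~P) | R) -> ~(~P & R)) & (((R & (Q -> R)) -> S) | R)) = min(1, 0.81) = 0.81

0.81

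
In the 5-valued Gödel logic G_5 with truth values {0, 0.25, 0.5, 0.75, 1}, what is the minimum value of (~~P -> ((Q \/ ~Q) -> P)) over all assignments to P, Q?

0.25

The minimum is attained at P = 0.25, Q = 0:
  ~P: Gödel ¬ of 0.25 = 0 (operand ≠ 0)
  ~~P: Gödel ¬ of 0 = 1 (operand is 0)
  ~Q: Gödel ¬ of 0 = 1 (operand is 0)
  (Q \/ ~Q) = max(0, 1) = 1
  ((Q \/ ~Q) -> P): 1 > 0.25, so result = 0.25
  (~~P -> ((Q \/ ~Q) -> P)): 1 > 0.25, so result = 0.25
Checking all 25 assignments confirms none give a value below 0.25.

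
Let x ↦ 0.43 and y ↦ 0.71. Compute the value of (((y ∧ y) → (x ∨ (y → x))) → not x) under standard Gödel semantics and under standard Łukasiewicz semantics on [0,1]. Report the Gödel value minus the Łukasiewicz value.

Gödel evaluation:
  (y ∧ y) = min(0.71, 0.71) = 0.71
  (y → x): 0.71 > 0.43, so result = 0.43
  (x ∨ (y → x)) = max(0.43, 0.43) = 0.43
  ((y ∧ y) → (x ∨ (y → x))): 0.71 > 0.43, so result = 0.43
  not x: Gödel ¬ of 0.43 = 0 (operand ≠ 0)
  (((y ∧ y) → (x ∨ (y → x))) → not x): 0.43 > 0, so result = 0
  Gödel value = 0
Łukasiewicz evaluation:
  (y ∧ y) = min(0.71, 0.71) = 0.71
  (y → x): min(1, 1 − 0.71 + 0.43) = 0.72
  (x ∨ (y → x)) = max(0.43, 0.72) = 0.72
  ((y ∧ y) → (x ∨ (y → x))): min(1, 1 − 0.71 + 0.72) = 1
  not x: Łukasiewicz ¬ gives 1 − 0.43 = 0.57
  (((y ∧ y) → (x ∨ (y → x))) → not x): min(1, 1 − 1 + 0.57) = 0.57
  Łukasiewicz value = 0.57
Difference: 0 − 0.57 = -0.57

-0.57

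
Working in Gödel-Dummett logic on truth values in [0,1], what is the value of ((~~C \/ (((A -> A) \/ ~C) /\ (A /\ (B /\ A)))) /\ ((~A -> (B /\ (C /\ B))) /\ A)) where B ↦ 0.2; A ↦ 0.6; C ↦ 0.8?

0.60

~C: Gödel ¬ of 0.8 = 0 (operand ≠ 0)
~~C: Gödel ¬ of 0 = 1 (operand is 0)
(A -> A): 0.6 ≤ 0.6, so result = 1
~C: Gödel ¬ of 0.8 = 0 (operand ≠ 0)
((A -> A) \/ ~C) = max(1, 0) = 1
(B /\ A) = min(0.2, 0.6) = 0.2
(A /\ (B /\ A)) = min(0.6, 0.2) = 0.2
(((A -> A) \/ ~C) /\ (A /\ (B /\ A))) = min(1, 0.2) = 0.2
(~~C \/ (((A -> A) \/ ~C) /\ (A /\ (B /\ A)))) = max(1, 0.2) = 1
~A: Gödel ¬ of 0.6 = 0 (operand ≠ 0)
(C /\ B) = min(0.8, 0.2) = 0.2
(B /\ (C /\ B)) = min(0.2, 0.2) = 0.2
(~A -> (B /\ (C /\ B))): 0 ≤ 0.2, so result = 1
((~A -> (B /\ (C /\ B))) /\ A) = min(1, 0.6) = 0.6
((~~C \/ (((A -> A) \/ ~C) /\ (A /\ (B /\ A)))) /\ ((~A -> (B /\ (C /\ B))) /\ A)) = min(1, 0.6) = 0.6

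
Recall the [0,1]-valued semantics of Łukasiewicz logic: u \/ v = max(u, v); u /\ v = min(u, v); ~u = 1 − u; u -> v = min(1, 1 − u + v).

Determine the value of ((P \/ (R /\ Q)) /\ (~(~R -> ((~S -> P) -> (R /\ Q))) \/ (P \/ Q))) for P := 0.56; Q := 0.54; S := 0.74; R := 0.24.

0.56

(R /\ Q) = min(0.24, 0.54) = 0.24
(P \/ (R /\ Q)) = max(0.56, 0.24) = 0.56
~R: Łukasiewicz ¬ gives 1 − 0.24 = 0.76
~S: Łukasiewicz ¬ gives 1 − 0.74 = 0.26
(~S -> P): min(1, 1 − 0.26 + 0.56) = 1
(R /\ Q) = min(0.24, 0.54) = 0.24
((~S -> P) -> (R /\ Q)): min(1, 1 − 1 + 0.24) = 0.24
(~R -> ((~S -> P) -> (R /\ Q))): min(1, 1 − 0.76 + 0.24) = 0.48
~(~R -> ((~S -> P) -> (R /\ Q))): Łukasiewicz ¬ gives 1 − 0.48 = 0.52
(P \/ Q) = max(0.56, 0.54) = 0.56
(~(~R -> ((~S -> P) -> (R /\ Q))) \/ (P \/ Q)) = max(0.52, 0.56) = 0.56
((P \/ (R /\ Q)) /\ (~(~R -> ((~S -> P) -> (R /\ Q))) \/ (P \/ Q))) = min(0.56, 0.56) = 0.56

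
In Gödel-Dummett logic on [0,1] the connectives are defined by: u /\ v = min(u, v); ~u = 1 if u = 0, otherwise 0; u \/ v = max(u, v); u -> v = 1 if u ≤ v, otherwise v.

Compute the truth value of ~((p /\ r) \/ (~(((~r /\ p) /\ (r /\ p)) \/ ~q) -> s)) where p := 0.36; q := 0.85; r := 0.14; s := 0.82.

(p /\ r) = min(0.36, 0.14) = 0.14
~r: Gödel ¬ of 0.14 = 0 (operand ≠ 0)
(~r /\ p) = min(0, 0.36) = 0
(r /\ p) = min(0.14, 0.36) = 0.14
((~r /\ p) /\ (r /\ p)) = min(0, 0.14) = 0
~q: Gödel ¬ of 0.85 = 0 (operand ≠ 0)
(((~r /\ p) /\ (r /\ p)) \/ ~q) = max(0, 0) = 0
~(((~r /\ p) /\ (r /\ p)) \/ ~q): Gödel ¬ of 0 = 1 (operand is 0)
(~(((~r /\ p) /\ (r /\ p)) \/ ~q) -> s): 1 > 0.82, so result = 0.82
((p /\ r) \/ (~(((~r /\ p) /\ (r /\ p)) \/ ~q) -> s)) = max(0.14, 0.82) = 0.82
~((p /\ r) \/ (~(((~r /\ p) /\ (r /\ p)) \/ ~q) -> s)): Gödel ¬ of 0.82 = 0 (operand ≠ 0)

0.00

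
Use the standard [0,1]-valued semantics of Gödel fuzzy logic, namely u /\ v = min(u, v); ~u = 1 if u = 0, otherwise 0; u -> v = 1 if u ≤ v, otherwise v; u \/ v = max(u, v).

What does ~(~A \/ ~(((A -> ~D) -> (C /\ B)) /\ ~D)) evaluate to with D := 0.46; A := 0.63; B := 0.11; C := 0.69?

~A: Gödel ¬ of 0.63 = 0 (operand ≠ 0)
~D: Gödel ¬ of 0.46 = 0 (operand ≠ 0)
(A -> ~D): 0.63 > 0, so result = 0
(C /\ B) = min(0.69, 0.11) = 0.11
((A -> ~D) -> (C /\ B)): 0 ≤ 0.11, so result = 1
~D: Gödel ¬ of 0.46 = 0 (operand ≠ 0)
(((A -> ~D) -> (C /\ B)) /\ ~D) = min(1, 0) = 0
~(((A -> ~D) -> (C /\ B)) /\ ~D): Gödel ¬ of 0 = 1 (operand is 0)
(~A \/ ~(((A -> ~D) -> (C /\ B)) /\ ~D)) = max(0, 1) = 1
~(~A \/ ~(((A -> ~D) -> (C /\ B)) /\ ~D)): Gödel ¬ of 1 = 0 (operand ≠ 0)

0.00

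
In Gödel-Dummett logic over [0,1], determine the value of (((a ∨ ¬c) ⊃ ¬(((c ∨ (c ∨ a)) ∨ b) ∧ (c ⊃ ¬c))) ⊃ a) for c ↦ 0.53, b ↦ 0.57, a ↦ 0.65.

¬c: Gödel ¬ of 0.53 = 0 (operand ≠ 0)
(a ∨ ¬c) = max(0.65, 0) = 0.65
(c ∨ a) = max(0.53, 0.65) = 0.65
(c ∨ (c ∨ a)) = max(0.53, 0.65) = 0.65
((c ∨ (c ∨ a)) ∨ b) = max(0.65, 0.57) = 0.65
¬c: Gödel ¬ of 0.53 = 0 (operand ≠ 0)
(c ⊃ ¬c): 0.53 > 0, so result = 0
(((c ∨ (c ∨ a)) ∨ b) ∧ (c ⊃ ¬c)) = min(0.65, 0) = 0
¬(((c ∨ (c ∨ a)) ∨ b) ∧ (c ⊃ ¬c)): Gödel ¬ of 0 = 1 (operand is 0)
((a ∨ ¬c) ⊃ ¬(((c ∨ (c ∨ a)) ∨ b) ∧ (c ⊃ ¬c))): 0.65 ≤ 1, so result = 1
(((a ∨ ¬c) ⊃ ¬(((c ∨ (c ∨ a)) ∨ b) ∧ (c ⊃ ¬c))) ⊃ a): 1 > 0.65, so result = 0.65

0.65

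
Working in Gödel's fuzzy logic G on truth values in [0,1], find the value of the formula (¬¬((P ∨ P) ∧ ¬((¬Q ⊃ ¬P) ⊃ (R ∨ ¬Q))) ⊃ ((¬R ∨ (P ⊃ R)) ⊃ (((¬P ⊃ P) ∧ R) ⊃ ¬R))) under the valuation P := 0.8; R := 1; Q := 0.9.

1.00

(P ∨ P) = max(0.8, 0.8) = 0.8
¬Q: Gödel ¬ of 0.9 = 0 (operand ≠ 0)
¬P: Gödel ¬ of 0.8 = 0 (operand ≠ 0)
(¬Q ⊃ ¬P): 0 ≤ 0, so result = 1
¬Q: Gödel ¬ of 0.9 = 0 (operand ≠ 0)
(R ∨ ¬Q) = max(1, 0) = 1
((¬Q ⊃ ¬P) ⊃ (R ∨ ¬Q)): 1 ≤ 1, so result = 1
¬((¬Q ⊃ ¬P) ⊃ (R ∨ ¬Q)): Gödel ¬ of 1 = 0 (operand ≠ 0)
((P ∨ P) ∧ ¬((¬Q ⊃ ¬P) ⊃ (R ∨ ¬Q))) = min(0.8, 0) = 0
¬((P ∨ P) ∧ ¬((¬Q ⊃ ¬P) ⊃ (R ∨ ¬Q))): Gödel ¬ of 0 = 1 (operand is 0)
¬¬((P ∨ P) ∧ ¬((¬Q ⊃ ¬P) ⊃ (R ∨ ¬Q))): Gödel ¬ of 1 = 0 (operand ≠ 0)
¬R: Gödel ¬ of 1 = 0 (operand ≠ 0)
(P ⊃ R): 0.8 ≤ 1, so result = 1
(¬R ∨ (P ⊃ R)) = max(0, 1) = 1
¬P: Gödel ¬ of 0.8 = 0 (operand ≠ 0)
(¬P ⊃ P): 0 ≤ 0.8, so result = 1
((¬P ⊃ P) ∧ R) = min(1, 1) = 1
¬R: Gödel ¬ of 1 = 0 (operand ≠ 0)
(((¬P ⊃ P) ∧ R) ⊃ ¬R): 1 > 0, so result = 0
((¬R ∨ (P ⊃ R)) ⊃ (((¬P ⊃ P) ∧ R) ⊃ ¬R)): 1 > 0, so result = 0
(¬¬((P ∨ P) ∧ ¬((¬Q ⊃ ¬P) ⊃ (R ∨ ¬Q))) ⊃ ((¬R ∨ (P ⊃ R)) ⊃ (((¬P ⊃ P) ∧ R) ⊃ ¬R))): 0 ≤ 0, so result = 1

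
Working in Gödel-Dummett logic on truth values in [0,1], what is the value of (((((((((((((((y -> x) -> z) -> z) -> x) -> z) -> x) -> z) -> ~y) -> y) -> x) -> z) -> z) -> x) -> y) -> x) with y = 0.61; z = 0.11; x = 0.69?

1.00

(y -> x): 0.61 ≤ 0.69, so result = 1
((y -> x) -> z): 1 > 0.11, so result = 0.11
(((y -> x) -> z) -> z): 0.11 ≤ 0.11, so result = 1
((((y -> x) -> z) -> z) -> x): 1 > 0.69, so result = 0.69
(((((y -> x) -> z) -> z) -> x) -> z): 0.69 > 0.11, so result = 0.11
((((((y -> x) -> z) -> z) -> x) -> z) -> x): 0.11 ≤ 0.69, so result = 1
(((((((y -> x) -> z) -> z) -> x) -> z) -> x) -> z): 1 > 0.11, so result = 0.11
~y: Gödel ¬ of 0.61 = 0 (operand ≠ 0)
((((((((y -> x) -> z) -> z) -> x) -> z) -> x) -> z) -> ~y): 0.11 > 0, so result = 0
(((((((((y -> x) -> z) -> z) -> x) -> z) -> x) -> z) -> ~y) -> y): 0 ≤ 0.61, so result = 1
((((((((((y -> x) -> z) -> z) -> x) -> z) -> x) -> z) -> ~y) -> y) -> x): 1 > 0.69, so result = 0.69
(((((((((((y -> x) -> z) -> z) -> x) -> z) -> x) -> z) -> ~y) -> y) -> x) -> z): 0.69 > 0.11, so result = 0.11
((((((((((((y -> x) -> z) -> z) -> x) -> z) -> x) -> z) -> ~y) -> y) -> x) -> z) -> z): 0.11 ≤ 0.11, so result = 1
(((((((((((((y -> x) -> z) -> z) -> x) -> z) -> x) -> z) -> ~y) -> y) -> x) -> z) -> z) -> x): 1 > 0.69, so result = 0.69
((((((((((((((y -> x) -> z) -> z) -> x) -> z) -> x) -> z) -> ~y) -> y) -> x) -> z) -> z) -> x) -> y): 0.69 > 0.61, so result = 0.61
(((((((((((((((y -> x) -> z) -> z) -> x) -> z) -> x) -> z) -> ~y) -> y) -> x) -> z) -> z) -> x) -> y) -> x): 0.61 ≤ 0.69, so result = 1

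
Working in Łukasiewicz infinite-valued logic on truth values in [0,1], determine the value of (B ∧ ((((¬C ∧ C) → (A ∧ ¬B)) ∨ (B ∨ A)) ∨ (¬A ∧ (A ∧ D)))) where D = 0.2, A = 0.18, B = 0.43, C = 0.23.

0.43

¬C: Łukasiewicz ¬ gives 1 − 0.23 = 0.77
(¬C ∧ C) = min(0.77, 0.23) = 0.23
¬B: Łukasiewicz ¬ gives 1 − 0.43 = 0.57
(A ∧ ¬B) = min(0.18, 0.57) = 0.18
((¬C ∧ C) → (A ∧ ¬B)): min(1, 1 − 0.23 + 0.18) = 0.95
(B ∨ A) = max(0.43, 0.18) = 0.43
(((¬C ∧ C) → (A ∧ ¬B)) ∨ (B ∨ A)) = max(0.95, 0.43) = 0.95
¬A: Łukasiewicz ¬ gives 1 − 0.18 = 0.82
(A ∧ D) = min(0.18, 0.2) = 0.18
(¬A ∧ (A ∧ D)) = min(0.82, 0.18) = 0.18
((((¬C ∧ C) → (A ∧ ¬B)) ∨ (B ∨ A)) ∨ (¬A ∧ (A ∧ D))) = max(0.95, 0.18) = 0.95
(B ∧ ((((¬C ∧ C) → (A ∧ ¬B)) ∨ (B ∨ A)) ∨ (¬A ∧ (A ∧ D)))) = min(0.43, 0.95) = 0.43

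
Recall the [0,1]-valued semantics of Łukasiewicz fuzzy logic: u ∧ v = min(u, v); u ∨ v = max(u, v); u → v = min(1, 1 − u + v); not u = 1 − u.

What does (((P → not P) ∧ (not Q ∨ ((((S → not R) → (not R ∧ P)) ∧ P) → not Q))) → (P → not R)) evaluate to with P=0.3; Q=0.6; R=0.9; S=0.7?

not P: Łukasiewicz ¬ gives 1 − 0.3 = 0.7
(P → not P): min(1, 1 − 0.3 + 0.7) = 1
not Q: Łukasiewicz ¬ gives 1 − 0.6 = 0.4
not R: Łukasiewicz ¬ gives 1 − 0.9 = 0.1
(S → not R): min(1, 1 − 0.7 + 0.1) = 0.4
not R: Łukasiewicz ¬ gives 1 − 0.9 = 0.1
(not R ∧ P) = min(0.1, 0.3) = 0.1
((S → not R) → (not R ∧ P)): min(1, 1 − 0.4 + 0.1) = 0.7
(((S → not R) → (not R ∧ P)) ∧ P) = min(0.7, 0.3) = 0.3
not Q: Łukasiewicz ¬ gives 1 − 0.6 = 0.4
((((S → not R) → (not R ∧ P)) ∧ P) → not Q): min(1, 1 − 0.3 + 0.4) = 1
(not Q ∨ ((((S → not R) → (not R ∧ P)) ∧ P) → not Q)) = max(0.4, 1) = 1
((P → not P) ∧ (not Q ∨ ((((S → not R) → (not R ∧ P)) ∧ P) → not Q))) = min(1, 1) = 1
not R: Łukasiewicz ¬ gives 1 − 0.9 = 0.1
(P → not R): min(1, 1 − 0.3 + 0.1) = 0.8
(((P → not P) ∧ (not Q ∨ ((((S → not R) → (not R ∧ P)) ∧ P) → not Q))) → (P → not R)): min(1, 1 − 1 + 0.8) = 0.8

0.80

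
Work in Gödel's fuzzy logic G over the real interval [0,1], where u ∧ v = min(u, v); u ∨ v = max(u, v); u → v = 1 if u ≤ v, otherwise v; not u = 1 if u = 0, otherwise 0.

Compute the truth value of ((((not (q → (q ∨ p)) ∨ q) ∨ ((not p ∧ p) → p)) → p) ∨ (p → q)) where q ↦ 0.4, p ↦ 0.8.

0.80

(q ∨ p) = max(0.4, 0.8) = 0.8
(q → (q ∨ p)): 0.4 ≤ 0.8, so result = 1
not (q → (q ∨ p)): Gödel ¬ of 1 = 0 (operand ≠ 0)
(not (q → (q ∨ p)) ∨ q) = max(0, 0.4) = 0.4
not p: Gödel ¬ of 0.8 = 0 (operand ≠ 0)
(not p ∧ p) = min(0, 0.8) = 0
((not p ∧ p) → p): 0 ≤ 0.8, so result = 1
((not (q → (q ∨ p)) ∨ q) ∨ ((not p ∧ p) → p)) = max(0.4, 1) = 1
(((not (q → (q ∨ p)) ∨ q) ∨ ((not p ∧ p) → p)) → p): 1 > 0.8, so result = 0.8
(p → q): 0.8 > 0.4, so result = 0.4
((((not (q → (q ∨ p)) ∨ q) ∨ ((not p ∧ p) → p)) → p) ∨ (p → q)) = max(0.8, 0.4) = 0.8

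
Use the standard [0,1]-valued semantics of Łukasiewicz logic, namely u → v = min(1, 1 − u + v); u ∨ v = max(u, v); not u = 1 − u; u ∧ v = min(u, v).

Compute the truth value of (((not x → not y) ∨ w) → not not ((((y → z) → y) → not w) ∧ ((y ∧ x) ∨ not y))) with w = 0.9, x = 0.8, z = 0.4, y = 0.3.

0.70

not x: Łukasiewicz ¬ gives 1 − 0.8 = 0.2
not y: Łukasiewicz ¬ gives 1 − 0.3 = 0.7
(not x → not y): min(1, 1 − 0.2 + 0.7) = 1
((not x → not y) ∨ w) = max(1, 0.9) = 1
(y → z): min(1, 1 − 0.3 + 0.4) = 1
((y → z) → y): min(1, 1 − 1 + 0.3) = 0.3
not w: Łukasiewicz ¬ gives 1 − 0.9 = 0.1
(((y → z) → y) → not w): min(1, 1 − 0.3 + 0.1) = 0.8
(y ∧ x) = min(0.3, 0.8) = 0.3
not y: Łukasiewicz ¬ gives 1 − 0.3 = 0.7
((y ∧ x) ∨ not y) = max(0.3, 0.7) = 0.7
((((y → z) → y) → not w) ∧ ((y ∧ x) ∨ not y)) = min(0.8, 0.7) = 0.7
not ((((y → z) → y) → not w) ∧ ((y ∧ x) ∨ not y)): Łukasiewicz ¬ gives 1 − 0.7 = 0.3
not not ((((y → z) → y) → not w) ∧ ((y ∧ x) ∨ not y)): Łukasiewicz ¬ gives 1 − 0.3 = 0.7
(((not x → not y) ∨ w) → not not ((((y → z) → y) → not w) ∧ ((y ∧ x) ∨ not y))): min(1, 1 − 1 + 0.7) = 0.7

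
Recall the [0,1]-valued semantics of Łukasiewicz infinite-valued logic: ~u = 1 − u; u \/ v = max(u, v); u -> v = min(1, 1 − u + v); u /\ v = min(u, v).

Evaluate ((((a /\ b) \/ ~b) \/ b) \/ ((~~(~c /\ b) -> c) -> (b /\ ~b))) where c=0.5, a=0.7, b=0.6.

0.60

(a /\ b) = min(0.7, 0.6) = 0.6
~b: Łukasiewicz ¬ gives 1 − 0.6 = 0.4
((a /\ b) \/ ~b) = max(0.6, 0.4) = 0.6
(((a /\ b) \/ ~b) \/ b) = max(0.6, 0.6) = 0.6
~c: Łukasiewicz ¬ gives 1 − 0.5 = 0.5
(~c /\ b) = min(0.5, 0.6) = 0.5
~(~c /\ b): Łukasiewicz ¬ gives 1 − 0.5 = 0.5
~~(~c /\ b): Łukasiewicz ¬ gives 1 − 0.5 = 0.5
(~~(~c /\ b) -> c): min(1, 1 − 0.5 + 0.5) = 1
~b: Łukasiewicz ¬ gives 1 − 0.6 = 0.4
(b /\ ~b) = min(0.6, 0.4) = 0.4
((~~(~c /\ b) -> c) -> (b /\ ~b)): min(1, 1 − 1 + 0.4) = 0.4
((((a /\ b) \/ ~b) \/ b) \/ ((~~(~c /\ b) -> c) -> (b /\ ~b))) = max(0.6, 0.4) = 0.6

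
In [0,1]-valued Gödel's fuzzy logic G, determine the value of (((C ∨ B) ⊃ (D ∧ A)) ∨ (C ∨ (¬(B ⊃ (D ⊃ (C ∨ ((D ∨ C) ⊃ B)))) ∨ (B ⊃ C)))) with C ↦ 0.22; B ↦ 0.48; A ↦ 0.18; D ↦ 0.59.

0.22

(C ∨ B) = max(0.22, 0.48) = 0.48
(D ∧ A) = min(0.59, 0.18) = 0.18
((C ∨ B) ⊃ (D ∧ A)): 0.48 > 0.18, so result = 0.18
(D ∨ C) = max(0.59, 0.22) = 0.59
((D ∨ C) ⊃ B): 0.59 > 0.48, so result = 0.48
(C ∨ ((D ∨ C) ⊃ B)) = max(0.22, 0.48) = 0.48
(D ⊃ (C ∨ ((D ∨ C) ⊃ B))): 0.59 > 0.48, so result = 0.48
(B ⊃ (D ⊃ (C ∨ ((D ∨ C) ⊃ B)))): 0.48 ≤ 0.48, so result = 1
¬(B ⊃ (D ⊃ (C ∨ ((D ∨ C) ⊃ B)))): Gödel ¬ of 1 = 0 (operand ≠ 0)
(B ⊃ C): 0.48 > 0.22, so result = 0.22
(¬(B ⊃ (D ⊃ (C ∨ ((D ∨ C) ⊃ B)))) ∨ (B ⊃ C)) = max(0, 0.22) = 0.22
(C ∨ (¬(B ⊃ (D ⊃ (C ∨ ((D ∨ C) ⊃ B)))) ∨ (B ⊃ C))) = max(0.22, 0.22) = 0.22
(((C ∨ B) ⊃ (D ∧ A)) ∨ (C ∨ (¬(B ⊃ (D ⊃ (C ∨ ((D ∨ C) ⊃ B)))) ∨ (B ⊃ C)))) = max(0.18, 0.22) = 0.22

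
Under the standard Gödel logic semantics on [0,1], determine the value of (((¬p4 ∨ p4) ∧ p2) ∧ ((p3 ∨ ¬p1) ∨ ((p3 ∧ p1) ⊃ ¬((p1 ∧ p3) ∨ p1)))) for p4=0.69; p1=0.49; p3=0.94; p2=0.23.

0.23

¬p4: Gödel ¬ of 0.69 = 0 (operand ≠ 0)
(¬p4 ∨ p4) = max(0, 0.69) = 0.69
((¬p4 ∨ p4) ∧ p2) = min(0.69, 0.23) = 0.23
¬p1: Gödel ¬ of 0.49 = 0 (operand ≠ 0)
(p3 ∨ ¬p1) = max(0.94, 0) = 0.94
(p3 ∧ p1) = min(0.94, 0.49) = 0.49
(p1 ∧ p3) = min(0.49, 0.94) = 0.49
((p1 ∧ p3) ∨ p1) = max(0.49, 0.49) = 0.49
¬((p1 ∧ p3) ∨ p1): Gödel ¬ of 0.49 = 0 (operand ≠ 0)
((p3 ∧ p1) ⊃ ¬((p1 ∧ p3) ∨ p1)): 0.49 > 0, so result = 0
((p3 ∨ ¬p1) ∨ ((p3 ∧ p1) ⊃ ¬((p1 ∧ p3) ∨ p1))) = max(0.94, 0) = 0.94
(((¬p4 ∨ p4) ∧ p2) ∧ ((p3 ∨ ¬p1) ∨ ((p3 ∧ p1) ⊃ ¬((p1 ∧ p3) ∨ p1)))) = min(0.23, 0.94) = 0.23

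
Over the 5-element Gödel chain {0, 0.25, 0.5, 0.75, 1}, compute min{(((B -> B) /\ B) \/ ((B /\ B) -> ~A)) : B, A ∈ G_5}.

0.25

The minimum is attained at B = 0.25, A = 0.25:
  (B -> B): 0.25 ≤ 0.25, so result = 1
  ((B -> B) /\ B) = min(1, 0.25) = 0.25
  (B /\ B) = min(0.25, 0.25) = 0.25
  ~A: Gödel ¬ of 0.25 = 0 (operand ≠ 0)
  ((B /\ B) -> ~A): 0.25 > 0, so result = 0
  (((B -> B) /\ B) \/ ((B /\ B) -> ~A)) = max(0.25, 0) = 0.25
Checking all 25 assignments confirms none give a value below 0.25.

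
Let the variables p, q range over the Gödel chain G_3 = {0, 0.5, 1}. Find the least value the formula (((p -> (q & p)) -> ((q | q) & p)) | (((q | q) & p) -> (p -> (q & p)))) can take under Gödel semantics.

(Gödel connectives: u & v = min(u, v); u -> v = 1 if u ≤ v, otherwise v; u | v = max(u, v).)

1.00

Every assignment gives 1. For instance at p = 0, q = 0:
  (q & p) = min(0, 0) = 0
  (p -> (q & p)): 0 ≤ 0, so result = 1
  (q | q) = max(0, 0) = 0
  ((q | q) & p) = min(0, 0) = 0
  ((p -> (q & p)) -> ((q | q) & p)): 1 > 0, so result = 0
  (q | q) = max(0, 0) = 0
  ((q | q) & p) = min(0, 0) = 0
  (q & p) = min(0, 0) = 0
  (p -> (q & p)): 0 ≤ 0, so result = 1
  (((q | q) & p) -> (p -> (q & p))): 0 ≤ 1, so result = 1
  (((p -> (q & p)) -> ((q | q) & p)) | (((q | q) & p) -> (p -> (q & p)))) = max(0, 1) = 1
All 9 assignments give value 1 — the formula is a G_3-tautology.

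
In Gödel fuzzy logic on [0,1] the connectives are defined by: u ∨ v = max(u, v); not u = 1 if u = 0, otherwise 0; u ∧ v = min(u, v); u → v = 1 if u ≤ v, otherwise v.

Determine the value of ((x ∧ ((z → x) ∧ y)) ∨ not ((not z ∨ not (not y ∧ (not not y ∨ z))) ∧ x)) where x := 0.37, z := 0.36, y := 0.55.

(z → x): 0.36 ≤ 0.37, so result = 1
((z → x) ∧ y) = min(1, 0.55) = 0.55
(x ∧ ((z → x) ∧ y)) = min(0.37, 0.55) = 0.37
not z: Gödel ¬ of 0.36 = 0 (operand ≠ 0)
not y: Gödel ¬ of 0.55 = 0 (operand ≠ 0)
not y: Gödel ¬ of 0.55 = 0 (operand ≠ 0)
not not y: Gödel ¬ of 0 = 1 (operand is 0)
(not not y ∨ z) = max(1, 0.36) = 1
(not y ∧ (not not y ∨ z)) = min(0, 1) = 0
not (not y ∧ (not not y ∨ z)): Gödel ¬ of 0 = 1 (operand is 0)
(not z ∨ not (not y ∧ (not not y ∨ z))) = max(0, 1) = 1
((not z ∨ not (not y ∧ (not not y ∨ z))) ∧ x) = min(1, 0.37) = 0.37
not ((not z ∨ not (not y ∧ (not not y ∨ z))) ∧ x): Gödel ¬ of 0.37 = 0 (operand ≠ 0)
((x ∧ ((z → x) ∧ y)) ∨ not ((not z ∨ not (not y ∧ (not not y ∨ z))) ∧ x)) = max(0.37, 0) = 0.37

0.37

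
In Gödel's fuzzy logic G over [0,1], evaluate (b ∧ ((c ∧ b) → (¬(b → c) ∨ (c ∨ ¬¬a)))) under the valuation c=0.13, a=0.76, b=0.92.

(c ∧ b) = min(0.13, 0.92) = 0.13
(b → c): 0.92 > 0.13, so result = 0.13
¬(b → c): Gödel ¬ of 0.13 = 0 (operand ≠ 0)
¬a: Gödel ¬ of 0.76 = 0 (operand ≠ 0)
¬¬a: Gödel ¬ of 0 = 1 (operand is 0)
(c ∨ ¬¬a) = max(0.13, 1) = 1
(¬(b → c) ∨ (c ∨ ¬¬a)) = max(0, 1) = 1
((c ∧ b) → (¬(b → c) ∨ (c ∨ ¬¬a))): 0.13 ≤ 1, so result = 1
(b ∧ ((c ∧ b) → (¬(b → c) ∨ (c ∨ ¬¬a)))) = min(0.92, 1) = 0.92

0.92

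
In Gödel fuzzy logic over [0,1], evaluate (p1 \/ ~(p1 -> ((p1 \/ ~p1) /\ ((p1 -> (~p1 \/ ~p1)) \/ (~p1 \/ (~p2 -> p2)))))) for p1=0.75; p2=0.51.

~p1: Gödel ¬ of 0.75 = 0 (operand ≠ 0)
(p1 \/ ~p1) = max(0.75, 0) = 0.75
~p1: Gödel ¬ of 0.75 = 0 (operand ≠ 0)
~p1: Gödel ¬ of 0.75 = 0 (operand ≠ 0)
(~p1 \/ ~p1) = max(0, 0) = 0
(p1 -> (~p1 \/ ~p1)): 0.75 > 0, so result = 0
~p1: Gödel ¬ of 0.75 = 0 (operand ≠ 0)
~p2: Gödel ¬ of 0.51 = 0 (operand ≠ 0)
(~p2 -> p2): 0 ≤ 0.51, so result = 1
(~p1 \/ (~p2 -> p2)) = max(0, 1) = 1
((p1 -> (~p1 \/ ~p1)) \/ (~p1 \/ (~p2 -> p2))) = max(0, 1) = 1
((p1 \/ ~p1) /\ ((p1 -> (~p1 \/ ~p1)) \/ (~p1 \/ (~p2 -> p2)))) = min(0.75, 1) = 0.75
(p1 -> ((p1 \/ ~p1) /\ ((p1 -> (~p1 \/ ~p1)) \/ (~p1 \/ (~p2 -> p2))))): 0.75 ≤ 0.75, so result = 1
~(p1 -> ((p1 \/ ~p1) /\ ((p1 -> (~p1 \/ ~p1)) \/ (~p1 \/ (~p2 -> p2))))): Gödel ¬ of 1 = 0 (operand ≠ 0)
(p1 \/ ~(p1 -> ((p1 \/ ~p1) /\ ((p1 -> (~p1 \/ ~p1)) \/ (~p1 \/ (~p2 -> p2)))))) = max(0.75, 0) = 0.75

0.75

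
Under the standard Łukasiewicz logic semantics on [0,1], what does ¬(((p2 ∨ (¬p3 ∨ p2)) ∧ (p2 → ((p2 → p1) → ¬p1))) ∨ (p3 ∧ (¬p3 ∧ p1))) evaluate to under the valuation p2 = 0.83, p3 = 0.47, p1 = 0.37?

0.17

¬p3: Łukasiewicz ¬ gives 1 − 0.47 = 0.53
(¬p3 ∨ p2) = max(0.53, 0.83) = 0.83
(p2 ∨ (¬p3 ∨ p2)) = max(0.83, 0.83) = 0.83
(p2 → p1): min(1, 1 − 0.83 + 0.37) = 0.54
¬p1: Łukasiewicz ¬ gives 1 − 0.37 = 0.63
((p2 → p1) → ¬p1): min(1, 1 − 0.54 + 0.63) = 1
(p2 → ((p2 → p1) → ¬p1)): min(1, 1 − 0.83 + 1) = 1
((p2 ∨ (¬p3 ∨ p2)) ∧ (p2 → ((p2 → p1) → ¬p1))) = min(0.83, 1) = 0.83
¬p3: Łukasiewicz ¬ gives 1 − 0.47 = 0.53
(¬p3 ∧ p1) = min(0.53, 0.37) = 0.37
(p3 ∧ (¬p3 ∧ p1)) = min(0.47, 0.37) = 0.37
(((p2 ∨ (¬p3 ∨ p2)) ∧ (p2 → ((p2 → p1) → ¬p1))) ∨ (p3 ∧ (¬p3 ∧ p1))) = max(0.83, 0.37) = 0.83
¬(((p2 ∨ (¬p3 ∨ p2)) ∧ (p2 → ((p2 → p1) → ¬p1))) ∨ (p3 ∧ (¬p3 ∧ p1))): Łukasiewicz ¬ gives 1 − 0.83 = 0.17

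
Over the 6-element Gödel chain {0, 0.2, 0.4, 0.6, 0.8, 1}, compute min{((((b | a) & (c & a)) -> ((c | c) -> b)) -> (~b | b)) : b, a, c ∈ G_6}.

0.20

The minimum is attained at b = 0.2, a = 0, c = 0:
  (b | a) = max(0.2, 0) = 0.2
  (c & a) = min(0, 0) = 0
  ((b | a) & (c & a)) = min(0.2, 0) = 0
  (c | c) = max(0, 0) = 0
  ((c | c) -> b): 0 ≤ 0.2, so result = 1
  (((b | a) & (c & a)) -> ((c | c) -> b)): 0 ≤ 1, so result = 1
  ~b: Gödel ¬ of 0.2 = 0 (operand ≠ 0)
  (~b | b) = max(0, 0.2) = 0.2
  ((((b | a) & (c & a)) -> ((c | c) -> b)) -> (~b | b)): 1 > 0.2, so result = 0.2
Checking all 216 assignments confirms none give a value below 0.20.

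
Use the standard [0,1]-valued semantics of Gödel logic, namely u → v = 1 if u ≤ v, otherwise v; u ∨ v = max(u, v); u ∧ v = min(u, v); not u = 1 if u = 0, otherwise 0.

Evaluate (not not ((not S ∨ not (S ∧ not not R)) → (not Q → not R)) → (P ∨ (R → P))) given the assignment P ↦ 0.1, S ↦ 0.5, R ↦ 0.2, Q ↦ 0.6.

0.10

not S: Gödel ¬ of 0.5 = 0 (operand ≠ 0)
not R: Gödel ¬ of 0.2 = 0 (operand ≠ 0)
not not R: Gödel ¬ of 0 = 1 (operand is 0)
(S ∧ not not R) = min(0.5, 1) = 0.5
not (S ∧ not not R): Gödel ¬ of 0.5 = 0 (operand ≠ 0)
(not S ∨ not (S ∧ not not R)) = max(0, 0) = 0
not Q: Gödel ¬ of 0.6 = 0 (operand ≠ 0)
not R: Gödel ¬ of 0.2 = 0 (operand ≠ 0)
(not Q → not R): 0 ≤ 0, so result = 1
((not S ∨ not (S ∧ not not R)) → (not Q → not R)): 0 ≤ 1, so result = 1
not ((not S ∨ not (S ∧ not not R)) → (not Q → not R)): Gödel ¬ of 1 = 0 (operand ≠ 0)
not not ((not S ∨ not (S ∧ not not R)) → (not Q → not R)): Gödel ¬ of 0 = 1 (operand is 0)
(R → P): 0.2 > 0.1, so result = 0.1
(P ∨ (R → P)) = max(0.1, 0.1) = 0.1
(not not ((not S ∨ not (S ∧ not not R)) → (not Q → not R)) → (P ∨ (R → P))): 1 > 0.1, so result = 0.1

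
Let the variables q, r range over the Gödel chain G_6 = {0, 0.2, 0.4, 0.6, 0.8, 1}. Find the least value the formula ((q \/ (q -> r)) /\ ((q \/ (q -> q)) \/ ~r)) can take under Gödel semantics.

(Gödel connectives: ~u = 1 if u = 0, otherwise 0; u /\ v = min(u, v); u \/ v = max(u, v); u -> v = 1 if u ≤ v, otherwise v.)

The minimum is attained at q = 0.2, r = 0:
  (q -> r): 0.2 > 0, so result = 0
  (q \/ (q -> r)) = max(0.2, 0) = 0.2
  (q -> q): 0.2 ≤ 0.2, so result = 1
  (q \/ (q -> q)) = max(0.2, 1) = 1
  ~r: Gödel ¬ of 0 = 1 (operand is 0)
  ((q \/ (q -> q)) \/ ~r) = max(1, 1) = 1
  ((q \/ (q -> r)) /\ ((q \/ (q -> q)) \/ ~r)) = min(0.2, 1) = 0.2
Checking all 36 assignments confirms none give a value below 0.20.

0.20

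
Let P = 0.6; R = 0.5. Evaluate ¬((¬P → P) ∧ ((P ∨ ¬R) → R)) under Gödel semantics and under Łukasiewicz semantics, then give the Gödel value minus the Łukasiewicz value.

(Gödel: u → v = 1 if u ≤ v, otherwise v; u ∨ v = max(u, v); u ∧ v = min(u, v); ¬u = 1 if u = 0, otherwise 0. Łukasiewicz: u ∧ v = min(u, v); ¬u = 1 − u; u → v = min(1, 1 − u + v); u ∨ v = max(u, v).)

-0.10

Gödel evaluation:
  ¬P: Gödel ¬ of 0.6 = 0 (operand ≠ 0)
  (¬P → P): 0 ≤ 0.6, so result = 1
  ¬R: Gödel ¬ of 0.5 = 0 (operand ≠ 0)
  (P ∨ ¬R) = max(0.6, 0) = 0.6
  ((P ∨ ¬R) → R): 0.6 > 0.5, so result = 0.5
  ((¬P → P) ∧ ((P ∨ ¬R) → R)) = min(1, 0.5) = 0.5
  ¬((¬P → P) ∧ ((P ∨ ¬R) → R)): Gödel ¬ of 0.5 = 0 (operand ≠ 0)
  Gödel value = 0
Łukasiewicz evaluation:
  ¬P: Łukasiewicz ¬ gives 1 − 0.6 = 0.4
  (¬P → P): min(1, 1 − 0.4 + 0.6) = 1
  ¬R: Łukasiewicz ¬ gives 1 − 0.5 = 0.5
  (P ∨ ¬R) = max(0.6, 0.5) = 0.6
  ((P ∨ ¬R) → R): min(1, 1 − 0.6 + 0.5) = 0.9
  ((¬P → P) ∧ ((P ∨ ¬R) → R)) = min(1, 0.9) = 0.9
  ¬((¬P → P) ∧ ((P ∨ ¬R) → R)): Łukasiewicz ¬ gives 1 − 0.9 = 0.1
  Łukasiewicz value = 0.1
Difference: 0 − 0.1 = -0.10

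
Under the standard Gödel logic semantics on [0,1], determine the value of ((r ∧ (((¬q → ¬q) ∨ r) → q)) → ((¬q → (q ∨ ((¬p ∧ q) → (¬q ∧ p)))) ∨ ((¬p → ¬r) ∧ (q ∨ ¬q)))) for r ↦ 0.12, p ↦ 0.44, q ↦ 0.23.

¬q: Gödel ¬ of 0.23 = 0 (operand ≠ 0)
¬q: Gödel ¬ of 0.23 = 0 (operand ≠ 0)
(¬q → ¬q): 0 ≤ 0, so result = 1
((¬q → ¬q) ∨ r) = max(1, 0.12) = 1
(((¬q → ¬q) ∨ r) → q): 1 > 0.23, so result = 0.23
(r ∧ (((¬q → ¬q) ∨ r) → q)) = min(0.12, 0.23) = 0.12
¬q: Gödel ¬ of 0.23 = 0 (operand ≠ 0)
¬p: Gödel ¬ of 0.44 = 0 (operand ≠ 0)
(¬p ∧ q) = min(0, 0.23) = 0
¬q: Gödel ¬ of 0.23 = 0 (operand ≠ 0)
(¬q ∧ p) = min(0, 0.44) = 0
((¬p ∧ q) → (¬q ∧ p)): 0 ≤ 0, so result = 1
(q ∨ ((¬p ∧ q) → (¬q ∧ p))) = max(0.23, 1) = 1
(¬q → (q ∨ ((¬p ∧ q) → (¬q ∧ p)))): 0 ≤ 1, so result = 1
¬p: Gödel ¬ of 0.44 = 0 (operand ≠ 0)
¬r: Gödel ¬ of 0.12 = 0 (operand ≠ 0)
(¬p → ¬r): 0 ≤ 0, so result = 1
¬q: Gödel ¬ of 0.23 = 0 (operand ≠ 0)
(q ∨ ¬q) = max(0.23, 0) = 0.23
((¬p → ¬r) ∧ (q ∨ ¬q)) = min(1, 0.23) = 0.23
((¬q → (q ∨ ((¬p ∧ q) → (¬q ∧ p)))) ∨ ((¬p → ¬r) ∧ (q ∨ ¬q))) = max(1, 0.23) = 1
((r ∧ (((¬q → ¬q) ∨ r) → q)) → ((¬q → (q ∨ ((¬p ∧ q) → (¬q ∧ p)))) ∨ ((¬p → ¬r) ∧ (q ∨ ¬q)))): 0.12 ≤ 1, so result = 1

1.00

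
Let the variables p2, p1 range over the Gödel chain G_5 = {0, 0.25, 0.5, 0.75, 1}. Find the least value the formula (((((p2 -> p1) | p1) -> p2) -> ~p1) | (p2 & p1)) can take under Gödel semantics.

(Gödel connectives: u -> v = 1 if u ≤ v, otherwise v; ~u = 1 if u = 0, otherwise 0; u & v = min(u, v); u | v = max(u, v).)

0.25

The minimum is attained at p2 = 0.25, p1 = 0.25:
  (p2 -> p1): 0.25 ≤ 0.25, so result = 1
  ((p2 -> p1) | p1) = max(1, 0.25) = 1
  (((p2 -> p1) | p1) -> p2): 1 > 0.25, so result = 0.25
  ~p1: Gödel ¬ of 0.25 = 0 (operand ≠ 0)
  ((((p2 -> p1) | p1) -> p2) -> ~p1): 0.25 > 0, so result = 0
  (p2 & p1) = min(0.25, 0.25) = 0.25
  (((((p2 -> p1) | p1) -> p2) -> ~p1) | (p2 & p1)) = max(0, 0.25) = 0.25
Checking all 25 assignments confirms none give a value below 0.25.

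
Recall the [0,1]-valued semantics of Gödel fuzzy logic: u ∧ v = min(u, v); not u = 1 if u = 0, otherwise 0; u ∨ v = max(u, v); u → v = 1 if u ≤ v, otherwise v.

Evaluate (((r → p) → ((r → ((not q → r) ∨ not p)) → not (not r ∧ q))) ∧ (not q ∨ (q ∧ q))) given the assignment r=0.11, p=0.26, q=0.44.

(r → p): 0.11 ≤ 0.26, so result = 1
not q: Gödel ¬ of 0.44 = 0 (operand ≠ 0)
(not q → r): 0 ≤ 0.11, so result = 1
not p: Gödel ¬ of 0.26 = 0 (operand ≠ 0)
((not q → r) ∨ not p) = max(1, 0) = 1
(r → ((not q → r) ∨ not p)): 0.11 ≤ 1, so result = 1
not r: Gödel ¬ of 0.11 = 0 (operand ≠ 0)
(not r ∧ q) = min(0, 0.44) = 0
not (not r ∧ q): Gödel ¬ of 0 = 1 (operand is 0)
((r → ((not q → r) ∨ not p)) → not (not r ∧ q)): 1 ≤ 1, so result = 1
((r → p) → ((r → ((not q → r) ∨ not p)) → not (not r ∧ q))): 1 ≤ 1, so result = 1
not q: Gödel ¬ of 0.44 = 0 (operand ≠ 0)
(q ∧ q) = min(0.44, 0.44) = 0.44
(not q ∨ (q ∧ q)) = max(0, 0.44) = 0.44
(((r → p) → ((r → ((not q → r) ∨ not p)) → not (not r ∧ q))) ∧ (not q ∨ (q ∧ q))) = min(1, 0.44) = 0.44

0.44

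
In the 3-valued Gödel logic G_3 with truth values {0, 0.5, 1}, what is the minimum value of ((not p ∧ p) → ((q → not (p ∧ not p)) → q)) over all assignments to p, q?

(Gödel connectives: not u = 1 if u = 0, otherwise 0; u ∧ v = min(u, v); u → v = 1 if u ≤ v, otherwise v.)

Every assignment gives 1. For instance at p = 0, q = 0:
  not p: Gödel ¬ of 0 = 1 (operand is 0)
  (not p ∧ p) = min(1, 0) = 0
  not p: Gödel ¬ of 0 = 1 (operand is 0)
  (p ∧ not p) = min(0, 1) = 0
  not (p ∧ not p): Gödel ¬ of 0 = 1 (operand is 0)
  (q → not (p ∧ not p)): 0 ≤ 1, so result = 1
  ((q → not (p ∧ not p)) → q): 1 > 0, so result = 0
  ((not p ∧ p) → ((q → not (p ∧ not p)) → q)): 0 ≤ 0, so result = 1
All 9 assignments give value 1 — the formula is a G_3-tautology.

1.00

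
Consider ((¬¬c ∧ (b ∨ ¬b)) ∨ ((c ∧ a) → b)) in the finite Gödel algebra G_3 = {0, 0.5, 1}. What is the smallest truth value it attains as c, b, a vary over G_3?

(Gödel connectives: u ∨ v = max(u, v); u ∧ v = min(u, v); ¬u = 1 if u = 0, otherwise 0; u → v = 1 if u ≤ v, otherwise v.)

0.50

The minimum is attained at c = 1, b = 0.5, a = 1:
  ¬c: Gödel ¬ of 1 = 0 (operand ≠ 0)
  ¬¬c: Gödel ¬ of 0 = 1 (operand is 0)
  ¬b: Gödel ¬ of 0.5 = 0 (operand ≠ 0)
  (b ∨ ¬b) = max(0.5, 0) = 0.5
  (¬¬c ∧ (b ∨ ¬b)) = min(1, 0.5) = 0.5
  (c ∧ a) = min(1, 1) = 1
  ((c ∧ a) → b): 1 > 0.5, so result = 0.5
  ((¬¬c ∧ (b ∨ ¬b)) ∨ ((c ∧ a) → b)) = max(0.5, 0.5) = 0.5
Checking all 27 assignments confirms none give a value below 0.50.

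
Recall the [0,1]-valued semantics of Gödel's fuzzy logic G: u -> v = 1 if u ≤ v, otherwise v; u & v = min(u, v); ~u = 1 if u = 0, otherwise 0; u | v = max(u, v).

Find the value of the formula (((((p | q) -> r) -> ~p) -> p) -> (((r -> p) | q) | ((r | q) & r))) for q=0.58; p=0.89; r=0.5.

(p | q) = max(0.89, 0.58) = 0.89
((p | q) -> r): 0.89 > 0.5, so result = 0.5
~p: Gödel ¬ of 0.89 = 0 (operand ≠ 0)
(((p | q) -> r) -> ~p): 0.5 > 0, so result = 0
((((p | q) -> r) -> ~p) -> p): 0 ≤ 0.89, so result = 1
(r -> p): 0.5 ≤ 0.89, so result = 1
((r -> p) | q) = max(1, 0.58) = 1
(r | q) = max(0.5, 0.58) = 0.58
((r | q) & r) = min(0.58, 0.5) = 0.5
(((r -> p) | q) | ((r | q) & r)) = max(1, 0.5) = 1
(((((p | q) -> r) -> ~p) -> p) -> (((r -> p) | q) | ((r | q) & r))): 1 ≤ 1, so result = 1

1.00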